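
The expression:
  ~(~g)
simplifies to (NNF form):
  g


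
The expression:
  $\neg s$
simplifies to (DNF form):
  $\neg s$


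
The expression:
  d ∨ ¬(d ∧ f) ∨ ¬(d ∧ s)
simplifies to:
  True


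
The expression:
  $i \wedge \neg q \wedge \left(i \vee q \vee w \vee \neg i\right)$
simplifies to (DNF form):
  $i \wedge \neg q$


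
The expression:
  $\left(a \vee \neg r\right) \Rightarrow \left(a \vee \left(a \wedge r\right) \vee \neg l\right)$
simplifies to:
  $a \vee r \vee \neg l$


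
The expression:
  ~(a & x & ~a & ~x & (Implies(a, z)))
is always true.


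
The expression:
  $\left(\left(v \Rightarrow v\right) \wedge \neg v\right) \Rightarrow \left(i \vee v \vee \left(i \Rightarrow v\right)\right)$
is always true.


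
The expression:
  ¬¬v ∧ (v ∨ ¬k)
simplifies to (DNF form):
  v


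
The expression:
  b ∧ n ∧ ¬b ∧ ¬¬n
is never true.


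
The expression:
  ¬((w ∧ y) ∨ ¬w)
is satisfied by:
  {w: True, y: False}


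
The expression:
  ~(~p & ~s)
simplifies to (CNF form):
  p | s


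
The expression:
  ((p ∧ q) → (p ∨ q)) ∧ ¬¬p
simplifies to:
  p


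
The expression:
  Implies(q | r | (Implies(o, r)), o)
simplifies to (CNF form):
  o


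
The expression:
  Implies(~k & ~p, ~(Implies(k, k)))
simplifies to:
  k | p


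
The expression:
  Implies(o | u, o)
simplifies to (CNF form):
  o | ~u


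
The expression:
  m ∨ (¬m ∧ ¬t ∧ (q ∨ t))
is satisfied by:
  {q: True, m: True, t: False}
  {m: True, t: False, q: False}
  {q: True, m: True, t: True}
  {m: True, t: True, q: False}
  {q: True, t: False, m: False}


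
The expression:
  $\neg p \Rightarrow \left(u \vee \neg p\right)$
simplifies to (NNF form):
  $\text{True}$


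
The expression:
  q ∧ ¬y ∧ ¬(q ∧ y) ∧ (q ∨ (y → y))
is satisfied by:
  {q: True, y: False}


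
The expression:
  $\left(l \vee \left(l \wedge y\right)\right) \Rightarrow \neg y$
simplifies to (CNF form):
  $\neg l \vee \neg y$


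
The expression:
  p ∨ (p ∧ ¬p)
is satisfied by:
  {p: True}


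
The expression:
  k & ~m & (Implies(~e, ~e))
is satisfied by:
  {k: True, m: False}


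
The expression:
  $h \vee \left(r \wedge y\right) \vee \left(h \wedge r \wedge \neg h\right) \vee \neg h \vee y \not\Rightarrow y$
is always true.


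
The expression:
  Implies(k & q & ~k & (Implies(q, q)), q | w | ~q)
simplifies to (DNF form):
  True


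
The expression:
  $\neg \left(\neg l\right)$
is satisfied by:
  {l: True}


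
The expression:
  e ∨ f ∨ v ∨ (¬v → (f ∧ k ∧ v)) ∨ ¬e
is always true.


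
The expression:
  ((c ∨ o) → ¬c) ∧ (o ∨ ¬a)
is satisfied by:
  {o: True, c: False, a: False}
  {o: False, c: False, a: False}
  {a: True, o: True, c: False}


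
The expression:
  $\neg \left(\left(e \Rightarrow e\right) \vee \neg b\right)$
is never true.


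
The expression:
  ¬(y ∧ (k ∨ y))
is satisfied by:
  {y: False}


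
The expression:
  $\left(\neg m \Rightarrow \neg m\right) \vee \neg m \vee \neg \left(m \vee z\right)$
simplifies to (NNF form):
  $\text{True}$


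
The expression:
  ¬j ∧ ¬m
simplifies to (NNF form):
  ¬j ∧ ¬m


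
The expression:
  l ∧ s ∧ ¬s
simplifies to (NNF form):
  False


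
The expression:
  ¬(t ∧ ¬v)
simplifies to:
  v ∨ ¬t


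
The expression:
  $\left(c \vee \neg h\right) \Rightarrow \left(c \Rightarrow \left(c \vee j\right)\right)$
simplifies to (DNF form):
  $\text{True}$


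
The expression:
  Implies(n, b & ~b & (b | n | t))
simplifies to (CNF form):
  ~n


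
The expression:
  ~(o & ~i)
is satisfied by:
  {i: True, o: False}
  {o: False, i: False}
  {o: True, i: True}


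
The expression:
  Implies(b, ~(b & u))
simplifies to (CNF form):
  ~b | ~u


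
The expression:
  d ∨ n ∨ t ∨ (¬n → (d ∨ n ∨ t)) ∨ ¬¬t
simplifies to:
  d ∨ n ∨ t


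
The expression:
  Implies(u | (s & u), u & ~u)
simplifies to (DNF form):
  ~u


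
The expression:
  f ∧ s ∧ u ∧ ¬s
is never true.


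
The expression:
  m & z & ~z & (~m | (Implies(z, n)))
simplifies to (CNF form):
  False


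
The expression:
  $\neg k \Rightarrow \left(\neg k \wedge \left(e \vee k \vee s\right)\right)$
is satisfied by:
  {k: True, e: True, s: True}
  {k: True, e: True, s: False}
  {k: True, s: True, e: False}
  {k: True, s: False, e: False}
  {e: True, s: True, k: False}
  {e: True, s: False, k: False}
  {s: True, e: False, k: False}


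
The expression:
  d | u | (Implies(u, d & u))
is always true.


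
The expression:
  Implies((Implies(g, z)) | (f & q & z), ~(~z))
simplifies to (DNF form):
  g | z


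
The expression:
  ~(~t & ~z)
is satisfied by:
  {t: True, z: True}
  {t: True, z: False}
  {z: True, t: False}


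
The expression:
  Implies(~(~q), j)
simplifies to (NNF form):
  j | ~q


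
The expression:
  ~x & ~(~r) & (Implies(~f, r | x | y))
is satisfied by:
  {r: True, x: False}


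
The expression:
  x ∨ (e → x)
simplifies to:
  x ∨ ¬e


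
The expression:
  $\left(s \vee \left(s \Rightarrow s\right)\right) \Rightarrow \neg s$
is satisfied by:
  {s: False}


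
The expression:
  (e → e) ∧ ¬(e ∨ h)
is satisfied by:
  {e: False, h: False}


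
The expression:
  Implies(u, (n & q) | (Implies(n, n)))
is always true.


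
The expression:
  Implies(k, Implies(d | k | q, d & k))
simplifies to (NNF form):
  d | ~k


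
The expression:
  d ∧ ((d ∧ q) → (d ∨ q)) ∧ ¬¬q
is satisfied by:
  {d: True, q: True}


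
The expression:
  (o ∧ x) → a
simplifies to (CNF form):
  a ∨ ¬o ∨ ¬x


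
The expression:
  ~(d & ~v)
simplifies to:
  v | ~d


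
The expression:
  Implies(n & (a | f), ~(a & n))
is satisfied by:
  {n: False, a: False}
  {a: True, n: False}
  {n: True, a: False}


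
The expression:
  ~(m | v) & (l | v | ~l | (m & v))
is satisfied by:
  {v: False, m: False}


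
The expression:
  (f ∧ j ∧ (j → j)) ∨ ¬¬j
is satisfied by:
  {j: True}


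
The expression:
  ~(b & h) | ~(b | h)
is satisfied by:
  {h: False, b: False}
  {b: True, h: False}
  {h: True, b: False}


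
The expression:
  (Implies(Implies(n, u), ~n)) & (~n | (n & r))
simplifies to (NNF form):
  ~n | (r & ~u)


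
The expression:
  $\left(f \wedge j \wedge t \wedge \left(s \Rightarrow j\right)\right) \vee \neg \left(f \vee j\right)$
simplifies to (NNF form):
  $\left(f \vee \neg j\right) \wedge \left(j \vee \neg f\right) \wedge \left(t \vee \neg j\right)$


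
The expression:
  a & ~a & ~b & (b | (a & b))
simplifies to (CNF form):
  False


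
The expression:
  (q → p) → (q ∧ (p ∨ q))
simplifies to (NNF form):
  q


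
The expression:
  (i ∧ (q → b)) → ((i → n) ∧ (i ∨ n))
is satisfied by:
  {n: True, q: True, b: False, i: False}
  {n: True, q: False, b: False, i: False}
  {n: True, b: True, q: True, i: False}
  {n: True, b: True, q: False, i: False}
  {q: True, n: False, b: False, i: False}
  {n: False, q: False, b: False, i: False}
  {b: True, q: True, n: False, i: False}
  {b: True, n: False, q: False, i: False}
  {n: True, i: True, q: True, b: False}
  {n: True, i: True, q: False, b: False}
  {n: True, i: True, b: True, q: True}
  {n: True, i: True, b: True, q: False}
  {i: True, q: True, b: False, n: False}


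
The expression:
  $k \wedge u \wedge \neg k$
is never true.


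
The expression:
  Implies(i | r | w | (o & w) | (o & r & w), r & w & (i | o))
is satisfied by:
  {o: True, w: False, r: False, i: False}
  {o: False, w: False, r: False, i: False}
  {r: True, w: True, o: True, i: False}
  {r: True, i: True, w: True, o: True}
  {r: True, i: True, w: True, o: False}


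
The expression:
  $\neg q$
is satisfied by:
  {q: False}


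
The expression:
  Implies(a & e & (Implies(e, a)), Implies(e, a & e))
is always true.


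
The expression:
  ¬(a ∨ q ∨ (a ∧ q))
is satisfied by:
  {q: False, a: False}


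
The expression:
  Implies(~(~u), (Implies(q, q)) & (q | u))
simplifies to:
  True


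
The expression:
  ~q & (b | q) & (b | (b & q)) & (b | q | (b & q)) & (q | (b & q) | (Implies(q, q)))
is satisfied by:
  {b: True, q: False}


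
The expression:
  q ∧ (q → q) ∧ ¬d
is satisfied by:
  {q: True, d: False}


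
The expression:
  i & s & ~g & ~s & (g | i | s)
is never true.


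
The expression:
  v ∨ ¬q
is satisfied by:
  {v: True, q: False}
  {q: False, v: False}
  {q: True, v: True}


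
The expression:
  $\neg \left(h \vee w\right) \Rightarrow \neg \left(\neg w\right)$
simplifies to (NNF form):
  $h \vee w$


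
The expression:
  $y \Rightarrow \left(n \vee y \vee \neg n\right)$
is always true.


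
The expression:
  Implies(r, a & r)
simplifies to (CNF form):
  a | ~r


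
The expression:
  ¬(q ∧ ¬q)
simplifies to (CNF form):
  True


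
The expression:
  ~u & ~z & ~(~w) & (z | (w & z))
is never true.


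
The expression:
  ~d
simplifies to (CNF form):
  ~d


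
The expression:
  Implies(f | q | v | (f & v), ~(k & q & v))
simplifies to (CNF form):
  ~k | ~q | ~v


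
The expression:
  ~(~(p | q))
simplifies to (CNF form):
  p | q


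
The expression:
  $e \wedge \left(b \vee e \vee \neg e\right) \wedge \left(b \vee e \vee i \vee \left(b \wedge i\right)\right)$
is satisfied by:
  {e: True}


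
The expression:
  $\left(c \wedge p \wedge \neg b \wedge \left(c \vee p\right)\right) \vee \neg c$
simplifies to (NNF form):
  $\left(p \wedge \neg b\right) \vee \neg c$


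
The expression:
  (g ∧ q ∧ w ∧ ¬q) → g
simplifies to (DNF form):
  True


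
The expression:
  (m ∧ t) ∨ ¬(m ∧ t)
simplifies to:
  True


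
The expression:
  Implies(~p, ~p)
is always true.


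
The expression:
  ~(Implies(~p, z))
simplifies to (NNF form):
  ~p & ~z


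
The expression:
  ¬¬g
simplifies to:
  g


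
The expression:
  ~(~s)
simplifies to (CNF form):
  s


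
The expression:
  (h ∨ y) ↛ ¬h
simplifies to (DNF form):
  h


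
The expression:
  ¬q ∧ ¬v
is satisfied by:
  {q: False, v: False}


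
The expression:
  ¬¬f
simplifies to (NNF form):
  f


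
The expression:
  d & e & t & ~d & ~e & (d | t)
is never true.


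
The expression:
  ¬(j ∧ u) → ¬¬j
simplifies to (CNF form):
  j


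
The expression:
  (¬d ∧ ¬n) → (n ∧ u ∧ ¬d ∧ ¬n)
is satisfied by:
  {n: True, d: True}
  {n: True, d: False}
  {d: True, n: False}


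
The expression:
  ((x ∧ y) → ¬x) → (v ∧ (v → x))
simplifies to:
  x ∧ (v ∨ y)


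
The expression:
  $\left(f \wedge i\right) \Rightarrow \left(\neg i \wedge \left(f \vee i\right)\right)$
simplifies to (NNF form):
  $\neg f \vee \neg i$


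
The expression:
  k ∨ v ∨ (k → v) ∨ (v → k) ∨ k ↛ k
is always true.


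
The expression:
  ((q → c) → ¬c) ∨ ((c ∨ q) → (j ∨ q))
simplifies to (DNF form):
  j ∨ q ∨ ¬c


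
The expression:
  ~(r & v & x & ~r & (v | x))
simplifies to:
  True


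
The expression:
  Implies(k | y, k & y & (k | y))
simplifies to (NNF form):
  (k & y) | (~k & ~y)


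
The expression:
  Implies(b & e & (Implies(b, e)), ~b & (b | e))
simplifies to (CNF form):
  ~b | ~e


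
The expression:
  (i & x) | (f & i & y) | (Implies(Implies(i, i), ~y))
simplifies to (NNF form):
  ~y | (f & i) | (i & x)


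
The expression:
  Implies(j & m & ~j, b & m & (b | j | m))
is always true.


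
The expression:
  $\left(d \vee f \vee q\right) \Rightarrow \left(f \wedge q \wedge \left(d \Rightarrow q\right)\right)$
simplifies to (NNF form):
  $\left(f \vee \neg d\right) \wedge \left(f \vee \neg q\right) \wedge \left(q \vee \neg f\right)$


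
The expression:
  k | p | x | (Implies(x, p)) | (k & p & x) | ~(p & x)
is always true.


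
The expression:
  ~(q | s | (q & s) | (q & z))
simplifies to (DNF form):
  ~q & ~s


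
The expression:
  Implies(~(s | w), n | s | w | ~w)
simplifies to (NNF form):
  True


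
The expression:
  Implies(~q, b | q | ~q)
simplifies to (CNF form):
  True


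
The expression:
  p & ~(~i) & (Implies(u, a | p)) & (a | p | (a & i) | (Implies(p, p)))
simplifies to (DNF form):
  i & p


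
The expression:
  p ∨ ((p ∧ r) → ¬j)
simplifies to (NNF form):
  True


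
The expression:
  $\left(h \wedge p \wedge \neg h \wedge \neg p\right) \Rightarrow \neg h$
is always true.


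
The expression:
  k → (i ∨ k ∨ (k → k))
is always true.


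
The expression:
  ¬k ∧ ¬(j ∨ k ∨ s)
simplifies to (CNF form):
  ¬j ∧ ¬k ∧ ¬s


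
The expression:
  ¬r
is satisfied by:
  {r: False}


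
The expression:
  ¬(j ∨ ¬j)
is never true.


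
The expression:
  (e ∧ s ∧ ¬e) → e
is always true.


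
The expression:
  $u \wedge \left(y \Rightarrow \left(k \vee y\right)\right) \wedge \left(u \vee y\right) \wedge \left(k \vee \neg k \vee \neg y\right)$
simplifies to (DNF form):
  $u$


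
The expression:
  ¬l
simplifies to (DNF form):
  ¬l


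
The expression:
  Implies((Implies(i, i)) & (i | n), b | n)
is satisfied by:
  {n: True, b: True, i: False}
  {n: True, i: False, b: False}
  {b: True, i: False, n: False}
  {b: False, i: False, n: False}
  {n: True, b: True, i: True}
  {n: True, i: True, b: False}
  {b: True, i: True, n: False}


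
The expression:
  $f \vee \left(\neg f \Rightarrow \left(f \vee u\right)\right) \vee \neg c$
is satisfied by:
  {u: True, f: True, c: False}
  {u: True, f: False, c: False}
  {f: True, u: False, c: False}
  {u: False, f: False, c: False}
  {u: True, c: True, f: True}
  {u: True, c: True, f: False}
  {c: True, f: True, u: False}


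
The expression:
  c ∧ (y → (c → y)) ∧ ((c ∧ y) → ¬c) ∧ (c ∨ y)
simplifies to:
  c ∧ ¬y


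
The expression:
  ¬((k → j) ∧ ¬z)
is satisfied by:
  {k: True, z: True, j: False}
  {z: True, j: False, k: False}
  {k: True, z: True, j: True}
  {z: True, j: True, k: False}
  {k: True, j: False, z: False}


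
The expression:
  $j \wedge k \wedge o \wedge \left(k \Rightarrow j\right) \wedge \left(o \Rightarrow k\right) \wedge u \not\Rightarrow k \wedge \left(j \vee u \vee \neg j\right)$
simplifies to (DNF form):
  $\text{False}$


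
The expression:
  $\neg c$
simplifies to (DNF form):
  $\neg c$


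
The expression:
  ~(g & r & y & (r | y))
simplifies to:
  ~g | ~r | ~y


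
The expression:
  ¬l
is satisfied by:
  {l: False}


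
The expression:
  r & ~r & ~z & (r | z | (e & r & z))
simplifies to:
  False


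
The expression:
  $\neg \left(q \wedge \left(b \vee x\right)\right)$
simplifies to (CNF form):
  $\left(\neg b \vee \neg q\right) \wedge \left(\neg q \vee \neg x\right)$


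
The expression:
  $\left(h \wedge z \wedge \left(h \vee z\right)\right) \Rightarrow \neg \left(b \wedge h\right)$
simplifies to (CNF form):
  $\neg b \vee \neg h \vee \neg z$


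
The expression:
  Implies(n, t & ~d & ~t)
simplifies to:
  ~n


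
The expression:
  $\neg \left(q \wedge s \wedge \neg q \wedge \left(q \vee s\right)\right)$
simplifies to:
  $\text{True}$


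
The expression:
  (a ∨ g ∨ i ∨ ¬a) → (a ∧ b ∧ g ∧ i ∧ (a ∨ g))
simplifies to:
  a ∧ b ∧ g ∧ i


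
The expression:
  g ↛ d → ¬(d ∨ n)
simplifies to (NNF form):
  d ∨ ¬g ∨ ¬n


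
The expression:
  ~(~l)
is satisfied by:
  {l: True}


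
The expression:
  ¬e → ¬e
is always true.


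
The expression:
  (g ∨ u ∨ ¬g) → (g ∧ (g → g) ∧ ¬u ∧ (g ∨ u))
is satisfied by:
  {g: True, u: False}


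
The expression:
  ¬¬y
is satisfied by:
  {y: True}


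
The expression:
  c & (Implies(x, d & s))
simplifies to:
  c & (d | ~x) & (s | ~x)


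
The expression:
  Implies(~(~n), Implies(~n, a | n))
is always true.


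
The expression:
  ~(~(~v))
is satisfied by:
  {v: False}


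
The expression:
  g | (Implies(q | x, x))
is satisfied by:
  {x: True, g: True, q: False}
  {x: True, g: False, q: False}
  {g: True, x: False, q: False}
  {x: False, g: False, q: False}
  {x: True, q: True, g: True}
  {x: True, q: True, g: False}
  {q: True, g: True, x: False}


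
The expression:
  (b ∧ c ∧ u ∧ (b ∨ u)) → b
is always true.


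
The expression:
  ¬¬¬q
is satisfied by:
  {q: False}


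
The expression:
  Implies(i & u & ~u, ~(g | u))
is always true.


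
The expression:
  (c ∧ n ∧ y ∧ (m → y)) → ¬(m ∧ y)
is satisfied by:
  {m: False, y: False, c: False, n: False}
  {n: True, m: False, y: False, c: False}
  {c: True, m: False, y: False, n: False}
  {n: True, c: True, m: False, y: False}
  {y: True, n: False, m: False, c: False}
  {n: True, y: True, m: False, c: False}
  {c: True, y: True, n: False, m: False}
  {n: True, c: True, y: True, m: False}
  {m: True, c: False, y: False, n: False}
  {n: True, m: True, c: False, y: False}
  {c: True, m: True, n: False, y: False}
  {n: True, c: True, m: True, y: False}
  {y: True, m: True, c: False, n: False}
  {n: True, y: True, m: True, c: False}
  {c: True, y: True, m: True, n: False}


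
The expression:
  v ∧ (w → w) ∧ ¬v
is never true.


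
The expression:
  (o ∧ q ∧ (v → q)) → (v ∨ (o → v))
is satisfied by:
  {v: True, o: False, q: False}
  {o: False, q: False, v: False}
  {q: True, v: True, o: False}
  {q: True, o: False, v: False}
  {v: True, o: True, q: False}
  {o: True, v: False, q: False}
  {q: True, o: True, v: True}


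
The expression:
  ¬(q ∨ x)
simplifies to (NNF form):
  ¬q ∧ ¬x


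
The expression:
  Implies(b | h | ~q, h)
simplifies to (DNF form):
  h | (q & ~b)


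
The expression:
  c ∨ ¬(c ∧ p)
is always true.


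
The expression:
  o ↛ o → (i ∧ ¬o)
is always true.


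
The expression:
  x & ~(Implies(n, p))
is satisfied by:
  {x: True, n: True, p: False}


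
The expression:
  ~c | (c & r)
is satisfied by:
  {r: True, c: False}
  {c: False, r: False}
  {c: True, r: True}


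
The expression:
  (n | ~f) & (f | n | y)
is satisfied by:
  {n: True, y: True, f: False}
  {n: True, y: False, f: False}
  {f: True, n: True, y: True}
  {f: True, n: True, y: False}
  {y: True, f: False, n: False}


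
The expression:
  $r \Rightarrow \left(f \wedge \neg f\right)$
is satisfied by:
  {r: False}


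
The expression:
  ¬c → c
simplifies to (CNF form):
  c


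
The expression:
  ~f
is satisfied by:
  {f: False}


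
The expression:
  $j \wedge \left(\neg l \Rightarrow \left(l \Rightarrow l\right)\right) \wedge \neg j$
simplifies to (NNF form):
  $\text{False}$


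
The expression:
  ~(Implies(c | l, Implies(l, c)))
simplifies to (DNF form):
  l & ~c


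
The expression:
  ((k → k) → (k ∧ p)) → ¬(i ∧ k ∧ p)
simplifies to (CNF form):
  ¬i ∨ ¬k ∨ ¬p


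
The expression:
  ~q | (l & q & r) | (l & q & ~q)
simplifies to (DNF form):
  ~q | (l & r)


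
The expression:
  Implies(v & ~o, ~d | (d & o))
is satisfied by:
  {o: True, v: False, d: False}
  {v: False, d: False, o: False}
  {d: True, o: True, v: False}
  {d: True, v: False, o: False}
  {o: True, v: True, d: False}
  {v: True, o: False, d: False}
  {d: True, v: True, o: True}


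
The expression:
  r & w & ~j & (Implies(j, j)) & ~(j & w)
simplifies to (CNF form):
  r & w & ~j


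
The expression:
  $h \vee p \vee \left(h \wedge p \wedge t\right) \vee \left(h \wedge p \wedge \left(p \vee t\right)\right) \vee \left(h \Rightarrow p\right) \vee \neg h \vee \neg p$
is always true.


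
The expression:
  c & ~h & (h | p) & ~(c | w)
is never true.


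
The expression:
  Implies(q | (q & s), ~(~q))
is always true.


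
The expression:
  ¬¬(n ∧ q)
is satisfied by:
  {q: True, n: True}


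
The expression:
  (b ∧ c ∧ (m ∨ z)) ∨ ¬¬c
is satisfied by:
  {c: True}


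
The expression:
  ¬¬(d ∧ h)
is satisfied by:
  {h: True, d: True}


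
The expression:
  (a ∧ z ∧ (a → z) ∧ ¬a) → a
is always true.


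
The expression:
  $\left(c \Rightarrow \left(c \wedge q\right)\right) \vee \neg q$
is always true.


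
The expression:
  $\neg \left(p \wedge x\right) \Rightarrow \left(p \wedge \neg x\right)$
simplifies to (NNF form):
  $p$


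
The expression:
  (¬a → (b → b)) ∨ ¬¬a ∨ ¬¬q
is always true.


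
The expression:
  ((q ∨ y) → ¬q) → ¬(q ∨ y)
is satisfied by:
  {q: True, y: False}
  {y: False, q: False}
  {y: True, q: True}


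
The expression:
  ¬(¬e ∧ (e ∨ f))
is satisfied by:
  {e: True, f: False}
  {f: False, e: False}
  {f: True, e: True}


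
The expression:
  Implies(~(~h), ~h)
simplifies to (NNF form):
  ~h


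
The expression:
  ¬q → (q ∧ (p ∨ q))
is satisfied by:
  {q: True}


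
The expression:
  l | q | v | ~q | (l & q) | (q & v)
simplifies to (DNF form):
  True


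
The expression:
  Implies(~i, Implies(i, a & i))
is always true.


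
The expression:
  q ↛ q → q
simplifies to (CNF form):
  True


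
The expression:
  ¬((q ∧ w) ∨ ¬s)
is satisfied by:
  {s: True, w: False, q: False}
  {q: True, s: True, w: False}
  {w: True, s: True, q: False}


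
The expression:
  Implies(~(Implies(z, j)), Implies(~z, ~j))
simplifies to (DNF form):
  True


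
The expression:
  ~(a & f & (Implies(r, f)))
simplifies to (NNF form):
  ~a | ~f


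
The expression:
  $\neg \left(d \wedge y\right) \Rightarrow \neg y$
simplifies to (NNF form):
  $d \vee \neg y$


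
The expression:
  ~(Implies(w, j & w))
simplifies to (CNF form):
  w & ~j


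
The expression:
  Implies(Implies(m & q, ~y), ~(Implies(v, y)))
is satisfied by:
  {v: True, m: True, q: True, y: False}
  {v: True, m: True, q: False, y: False}
  {v: True, q: True, m: False, y: False}
  {v: True, q: False, m: False, y: False}
  {y: True, v: True, m: True, q: True}
  {y: True, m: True, q: True, v: False}


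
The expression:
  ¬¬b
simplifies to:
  b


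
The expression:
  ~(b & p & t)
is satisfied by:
  {p: False, t: False, b: False}
  {b: True, p: False, t: False}
  {t: True, p: False, b: False}
  {b: True, t: True, p: False}
  {p: True, b: False, t: False}
  {b: True, p: True, t: False}
  {t: True, p: True, b: False}


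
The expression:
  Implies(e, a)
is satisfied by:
  {a: True, e: False}
  {e: False, a: False}
  {e: True, a: True}


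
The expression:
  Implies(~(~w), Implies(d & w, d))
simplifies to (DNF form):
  True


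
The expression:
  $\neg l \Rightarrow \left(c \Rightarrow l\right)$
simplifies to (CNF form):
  $l \vee \neg c$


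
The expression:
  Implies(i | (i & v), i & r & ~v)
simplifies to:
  ~i | (r & ~v)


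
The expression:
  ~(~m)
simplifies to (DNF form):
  m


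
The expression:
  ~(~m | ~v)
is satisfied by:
  {m: True, v: True}


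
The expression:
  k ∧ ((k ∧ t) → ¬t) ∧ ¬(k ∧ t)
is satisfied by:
  {k: True, t: False}


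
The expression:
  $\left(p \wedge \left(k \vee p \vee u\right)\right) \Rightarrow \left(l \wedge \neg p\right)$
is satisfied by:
  {p: False}


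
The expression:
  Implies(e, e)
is always true.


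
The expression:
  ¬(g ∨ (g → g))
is never true.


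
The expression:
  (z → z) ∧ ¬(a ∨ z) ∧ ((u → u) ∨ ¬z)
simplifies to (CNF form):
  ¬a ∧ ¬z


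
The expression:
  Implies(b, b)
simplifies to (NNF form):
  True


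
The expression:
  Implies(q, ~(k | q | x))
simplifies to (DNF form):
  ~q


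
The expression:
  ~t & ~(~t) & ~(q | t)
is never true.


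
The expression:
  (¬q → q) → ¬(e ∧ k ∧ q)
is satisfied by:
  {k: False, q: False, e: False}
  {e: True, k: False, q: False}
  {q: True, k: False, e: False}
  {e: True, q: True, k: False}
  {k: True, e: False, q: False}
  {e: True, k: True, q: False}
  {q: True, k: True, e: False}


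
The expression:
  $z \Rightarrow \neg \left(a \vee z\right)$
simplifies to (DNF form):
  $\neg z$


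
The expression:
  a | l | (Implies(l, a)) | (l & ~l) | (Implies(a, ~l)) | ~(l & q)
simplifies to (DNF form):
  True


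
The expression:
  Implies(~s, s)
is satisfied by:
  {s: True}


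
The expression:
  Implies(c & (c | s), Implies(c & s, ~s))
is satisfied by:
  {s: False, c: False}
  {c: True, s: False}
  {s: True, c: False}


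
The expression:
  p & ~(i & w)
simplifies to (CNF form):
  p & (~i | ~w)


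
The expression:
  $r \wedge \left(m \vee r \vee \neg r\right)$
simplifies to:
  $r$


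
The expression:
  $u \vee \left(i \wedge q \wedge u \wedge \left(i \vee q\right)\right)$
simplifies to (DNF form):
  $u$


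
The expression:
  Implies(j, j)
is always true.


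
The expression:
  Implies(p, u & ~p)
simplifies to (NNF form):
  ~p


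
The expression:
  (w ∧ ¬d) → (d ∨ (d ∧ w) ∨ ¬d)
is always true.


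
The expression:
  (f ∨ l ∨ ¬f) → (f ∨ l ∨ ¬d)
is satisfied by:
  {l: True, f: True, d: False}
  {l: True, f: False, d: False}
  {f: True, l: False, d: False}
  {l: False, f: False, d: False}
  {d: True, l: True, f: True}
  {d: True, l: True, f: False}
  {d: True, f: True, l: False}


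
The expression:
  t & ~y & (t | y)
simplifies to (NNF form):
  t & ~y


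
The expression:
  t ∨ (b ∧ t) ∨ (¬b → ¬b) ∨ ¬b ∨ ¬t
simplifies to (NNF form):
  True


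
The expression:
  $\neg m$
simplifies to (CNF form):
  $\neg m$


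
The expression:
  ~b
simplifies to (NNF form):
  ~b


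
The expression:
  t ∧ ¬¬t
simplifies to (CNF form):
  t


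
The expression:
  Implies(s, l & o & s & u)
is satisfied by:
  {u: True, l: True, o: True, s: False}
  {u: True, l: True, o: False, s: False}
  {u: True, o: True, l: False, s: False}
  {u: True, o: False, l: False, s: False}
  {l: True, o: True, u: False, s: False}
  {l: True, u: False, o: False, s: False}
  {l: False, o: True, u: False, s: False}
  {l: False, u: False, o: False, s: False}
  {u: True, s: True, l: True, o: True}


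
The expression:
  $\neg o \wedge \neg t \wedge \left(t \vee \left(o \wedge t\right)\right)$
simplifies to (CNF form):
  $\text{False}$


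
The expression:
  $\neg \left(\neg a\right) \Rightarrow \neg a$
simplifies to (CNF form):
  $\neg a$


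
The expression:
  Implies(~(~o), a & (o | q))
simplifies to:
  a | ~o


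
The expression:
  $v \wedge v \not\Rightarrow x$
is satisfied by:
  {v: True, x: False}


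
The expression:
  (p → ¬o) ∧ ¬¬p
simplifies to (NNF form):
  p ∧ ¬o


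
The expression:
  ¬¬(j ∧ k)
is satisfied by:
  {j: True, k: True}


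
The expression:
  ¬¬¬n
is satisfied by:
  {n: False}


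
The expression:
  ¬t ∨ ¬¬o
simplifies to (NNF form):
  o ∨ ¬t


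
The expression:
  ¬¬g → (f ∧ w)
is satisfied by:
  {f: True, w: True, g: False}
  {f: True, w: False, g: False}
  {w: True, f: False, g: False}
  {f: False, w: False, g: False}
  {g: True, f: True, w: True}


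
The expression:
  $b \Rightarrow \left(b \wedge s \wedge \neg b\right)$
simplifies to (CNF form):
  $\neg b$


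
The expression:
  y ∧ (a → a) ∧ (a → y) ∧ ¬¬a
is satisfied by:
  {a: True, y: True}


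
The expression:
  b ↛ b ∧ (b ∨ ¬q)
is never true.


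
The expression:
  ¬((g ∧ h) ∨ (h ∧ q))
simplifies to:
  (¬g ∧ ¬q) ∨ ¬h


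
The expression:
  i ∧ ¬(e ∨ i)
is never true.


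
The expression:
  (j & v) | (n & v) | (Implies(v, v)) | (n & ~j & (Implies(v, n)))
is always true.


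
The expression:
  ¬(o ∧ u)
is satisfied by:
  {u: False, o: False}
  {o: True, u: False}
  {u: True, o: False}


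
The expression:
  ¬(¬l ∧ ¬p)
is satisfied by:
  {l: True, p: True}
  {l: True, p: False}
  {p: True, l: False}


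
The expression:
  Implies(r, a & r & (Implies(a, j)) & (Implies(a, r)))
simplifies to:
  ~r | (a & j)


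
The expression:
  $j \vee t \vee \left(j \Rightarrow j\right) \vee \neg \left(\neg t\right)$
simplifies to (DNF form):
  $\text{True}$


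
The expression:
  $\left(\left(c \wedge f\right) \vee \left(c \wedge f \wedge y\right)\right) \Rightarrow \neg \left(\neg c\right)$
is always true.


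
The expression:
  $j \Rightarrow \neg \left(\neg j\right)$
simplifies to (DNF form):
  $\text{True}$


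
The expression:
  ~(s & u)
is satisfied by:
  {s: False, u: False}
  {u: True, s: False}
  {s: True, u: False}


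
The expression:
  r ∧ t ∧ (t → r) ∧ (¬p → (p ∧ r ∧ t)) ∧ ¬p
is never true.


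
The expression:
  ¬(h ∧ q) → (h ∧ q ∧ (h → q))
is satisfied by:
  {h: True, q: True}


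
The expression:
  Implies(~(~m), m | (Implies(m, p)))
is always true.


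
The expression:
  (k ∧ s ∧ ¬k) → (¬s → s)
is always true.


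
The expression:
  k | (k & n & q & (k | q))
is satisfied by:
  {k: True}


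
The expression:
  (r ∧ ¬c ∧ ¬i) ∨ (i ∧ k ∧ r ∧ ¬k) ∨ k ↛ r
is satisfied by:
  {k: True, i: False, r: False, c: False}
  {c: True, k: True, i: False, r: False}
  {i: True, k: True, c: False, r: False}
  {c: True, i: True, k: True, r: False}
  {r: True, k: True, c: False, i: False}
  {r: True, c: False, k: False, i: False}


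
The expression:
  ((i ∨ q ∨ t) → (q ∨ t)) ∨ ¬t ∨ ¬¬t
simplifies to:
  True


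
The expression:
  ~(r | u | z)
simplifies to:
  ~r & ~u & ~z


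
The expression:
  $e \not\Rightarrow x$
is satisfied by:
  {e: True, x: False}


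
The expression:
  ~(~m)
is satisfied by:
  {m: True}


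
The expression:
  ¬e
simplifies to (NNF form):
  ¬e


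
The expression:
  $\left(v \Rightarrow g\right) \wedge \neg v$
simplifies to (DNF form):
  $\neg v$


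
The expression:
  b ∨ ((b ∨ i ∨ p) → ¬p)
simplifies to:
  b ∨ ¬p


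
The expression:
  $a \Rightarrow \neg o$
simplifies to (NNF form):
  $\neg a \vee \neg o$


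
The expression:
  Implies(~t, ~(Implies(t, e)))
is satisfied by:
  {t: True}


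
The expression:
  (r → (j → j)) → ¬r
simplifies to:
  ¬r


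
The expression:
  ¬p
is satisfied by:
  {p: False}


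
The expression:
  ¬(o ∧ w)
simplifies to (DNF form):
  ¬o ∨ ¬w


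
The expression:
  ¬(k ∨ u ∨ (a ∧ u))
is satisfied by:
  {u: False, k: False}


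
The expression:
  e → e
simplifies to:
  True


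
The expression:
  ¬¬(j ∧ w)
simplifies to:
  j ∧ w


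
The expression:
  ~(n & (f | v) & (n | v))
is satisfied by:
  {v: False, n: False, f: False}
  {f: True, v: False, n: False}
  {v: True, f: False, n: False}
  {f: True, v: True, n: False}
  {n: True, f: False, v: False}


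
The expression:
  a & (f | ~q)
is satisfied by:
  {a: True, f: True, q: False}
  {a: True, f: False, q: False}
  {a: True, q: True, f: True}


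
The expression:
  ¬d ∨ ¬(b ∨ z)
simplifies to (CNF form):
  (¬b ∨ ¬d) ∧ (¬d ∨ ¬z)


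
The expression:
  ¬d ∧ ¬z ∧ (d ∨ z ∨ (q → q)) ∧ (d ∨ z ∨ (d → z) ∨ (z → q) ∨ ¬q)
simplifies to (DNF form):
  ¬d ∧ ¬z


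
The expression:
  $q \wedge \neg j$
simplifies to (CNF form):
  $q \wedge \neg j$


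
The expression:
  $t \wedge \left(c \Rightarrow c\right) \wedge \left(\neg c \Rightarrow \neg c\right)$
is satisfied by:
  {t: True}


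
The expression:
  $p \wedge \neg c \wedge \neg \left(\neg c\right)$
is never true.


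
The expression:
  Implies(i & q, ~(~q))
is always true.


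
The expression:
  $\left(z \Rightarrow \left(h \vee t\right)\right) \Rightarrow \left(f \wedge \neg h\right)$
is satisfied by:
  {z: True, f: True, t: False, h: False}
  {f: True, t: False, h: False, z: False}
  {z: True, f: True, t: True, h: False}
  {f: True, t: True, h: False, z: False}
  {z: True, t: False, h: False, f: False}


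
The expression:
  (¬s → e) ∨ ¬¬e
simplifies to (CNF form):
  e ∨ s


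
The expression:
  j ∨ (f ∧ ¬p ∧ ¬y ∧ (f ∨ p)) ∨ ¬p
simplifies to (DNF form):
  j ∨ ¬p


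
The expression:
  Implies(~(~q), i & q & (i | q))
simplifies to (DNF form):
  i | ~q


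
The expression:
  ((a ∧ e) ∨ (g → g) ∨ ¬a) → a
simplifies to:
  a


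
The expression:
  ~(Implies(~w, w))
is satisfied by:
  {w: False}


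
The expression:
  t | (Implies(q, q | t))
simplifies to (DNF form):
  True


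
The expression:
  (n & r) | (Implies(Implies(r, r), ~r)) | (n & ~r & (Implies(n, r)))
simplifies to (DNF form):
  n | ~r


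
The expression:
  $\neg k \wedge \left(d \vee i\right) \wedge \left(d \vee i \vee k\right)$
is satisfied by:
  {i: True, d: True, k: False}
  {i: True, d: False, k: False}
  {d: True, i: False, k: False}


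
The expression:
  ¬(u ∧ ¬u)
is always true.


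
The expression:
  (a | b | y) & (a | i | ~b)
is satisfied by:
  {a: True, y: True, i: True, b: False}
  {a: True, y: True, i: False, b: False}
  {a: True, i: True, y: False, b: False}
  {a: True, i: False, y: False, b: False}
  {a: True, b: True, y: True, i: True}
  {a: True, b: True, y: True, i: False}
  {a: True, b: True, y: False, i: True}
  {a: True, b: True, y: False, i: False}
  {y: True, i: True, a: False, b: False}
  {y: True, a: False, i: False, b: False}
  {b: True, y: True, i: True, a: False}
  {b: True, i: True, a: False, y: False}


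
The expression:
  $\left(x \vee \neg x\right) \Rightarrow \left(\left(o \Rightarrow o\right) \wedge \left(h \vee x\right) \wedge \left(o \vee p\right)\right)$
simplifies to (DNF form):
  $\left(h \wedge o\right) \vee \left(h \wedge p\right) \vee \left(o \wedge x\right) \vee \left(p \wedge x\right)$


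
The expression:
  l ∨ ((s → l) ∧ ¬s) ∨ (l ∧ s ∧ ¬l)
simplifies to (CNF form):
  l ∨ ¬s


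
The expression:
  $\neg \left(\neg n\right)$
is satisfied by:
  {n: True}


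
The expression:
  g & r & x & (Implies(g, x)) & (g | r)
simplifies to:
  g & r & x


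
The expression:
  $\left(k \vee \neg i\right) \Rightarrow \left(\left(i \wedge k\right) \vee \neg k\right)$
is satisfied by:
  {i: True, k: False}
  {k: False, i: False}
  {k: True, i: True}


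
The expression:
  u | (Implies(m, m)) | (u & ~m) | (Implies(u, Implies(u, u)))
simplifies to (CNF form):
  True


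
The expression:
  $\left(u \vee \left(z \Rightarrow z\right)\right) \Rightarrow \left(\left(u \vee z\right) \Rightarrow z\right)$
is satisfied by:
  {z: True, u: False}
  {u: False, z: False}
  {u: True, z: True}


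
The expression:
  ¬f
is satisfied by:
  {f: False}


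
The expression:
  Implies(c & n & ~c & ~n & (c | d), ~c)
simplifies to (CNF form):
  True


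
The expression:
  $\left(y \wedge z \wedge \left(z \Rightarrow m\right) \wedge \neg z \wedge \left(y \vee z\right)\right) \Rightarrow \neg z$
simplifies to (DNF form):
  $\text{True}$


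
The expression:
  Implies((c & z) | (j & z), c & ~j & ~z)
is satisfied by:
  {j: False, z: False, c: False}
  {c: True, j: False, z: False}
  {j: True, c: False, z: False}
  {c: True, j: True, z: False}
  {z: True, c: False, j: False}


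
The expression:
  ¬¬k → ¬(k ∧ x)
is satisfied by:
  {k: False, x: False}
  {x: True, k: False}
  {k: True, x: False}


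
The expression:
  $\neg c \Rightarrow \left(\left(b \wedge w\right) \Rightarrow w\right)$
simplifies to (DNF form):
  $\text{True}$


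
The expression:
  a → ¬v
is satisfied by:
  {v: False, a: False}
  {a: True, v: False}
  {v: True, a: False}


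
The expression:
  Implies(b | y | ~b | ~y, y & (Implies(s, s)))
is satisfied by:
  {y: True}


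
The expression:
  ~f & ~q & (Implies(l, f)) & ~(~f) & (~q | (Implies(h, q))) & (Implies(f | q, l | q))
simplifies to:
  False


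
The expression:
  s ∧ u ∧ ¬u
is never true.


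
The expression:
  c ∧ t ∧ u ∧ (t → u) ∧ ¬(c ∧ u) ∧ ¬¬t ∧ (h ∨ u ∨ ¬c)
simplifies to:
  False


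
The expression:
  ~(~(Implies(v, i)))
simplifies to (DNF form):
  i | ~v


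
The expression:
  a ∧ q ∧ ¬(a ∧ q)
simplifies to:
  False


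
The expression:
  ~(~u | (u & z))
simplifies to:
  u & ~z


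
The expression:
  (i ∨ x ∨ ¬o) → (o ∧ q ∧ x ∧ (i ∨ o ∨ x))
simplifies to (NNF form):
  o ∧ (q ∨ ¬x) ∧ (x ∨ ¬i)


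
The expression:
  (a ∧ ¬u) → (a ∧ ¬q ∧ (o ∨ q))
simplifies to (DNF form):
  u ∨ (o ∧ ¬q) ∨ ¬a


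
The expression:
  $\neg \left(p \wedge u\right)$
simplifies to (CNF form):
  $\neg p \vee \neg u$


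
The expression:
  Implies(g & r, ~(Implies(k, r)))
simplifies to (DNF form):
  ~g | ~r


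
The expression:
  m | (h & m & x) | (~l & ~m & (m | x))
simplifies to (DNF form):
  m | (x & ~l)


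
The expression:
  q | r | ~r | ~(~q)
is always true.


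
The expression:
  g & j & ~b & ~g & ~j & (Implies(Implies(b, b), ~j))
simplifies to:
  False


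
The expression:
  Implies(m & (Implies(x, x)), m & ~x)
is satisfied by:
  {m: False, x: False}
  {x: True, m: False}
  {m: True, x: False}


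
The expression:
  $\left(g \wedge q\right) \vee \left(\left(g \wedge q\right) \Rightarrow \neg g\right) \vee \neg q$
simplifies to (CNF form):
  $\text{True}$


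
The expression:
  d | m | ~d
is always true.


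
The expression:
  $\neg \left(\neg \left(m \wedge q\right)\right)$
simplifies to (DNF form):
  $m \wedge q$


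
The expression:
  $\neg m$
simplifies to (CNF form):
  $\neg m$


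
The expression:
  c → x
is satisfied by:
  {x: True, c: False}
  {c: False, x: False}
  {c: True, x: True}


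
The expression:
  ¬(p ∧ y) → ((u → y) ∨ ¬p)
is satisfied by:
  {y: True, p: False, u: False}
  {p: False, u: False, y: False}
  {y: True, u: True, p: False}
  {u: True, p: False, y: False}
  {y: True, p: True, u: False}
  {p: True, y: False, u: False}
  {y: True, u: True, p: True}


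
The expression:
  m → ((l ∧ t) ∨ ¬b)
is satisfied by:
  {l: True, t: True, m: False, b: False}
  {l: True, t: False, m: False, b: False}
  {t: True, l: False, m: False, b: False}
  {l: False, t: False, m: False, b: False}
  {b: True, l: True, t: True, m: False}
  {b: True, l: True, t: False, m: False}
  {b: True, t: True, l: False, m: False}
  {b: True, t: False, l: False, m: False}
  {l: True, m: True, t: True, b: False}
  {l: True, m: True, t: False, b: False}
  {m: True, t: True, l: False, b: False}
  {m: True, l: False, t: False, b: False}
  {b: True, l: True, m: True, t: True}
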